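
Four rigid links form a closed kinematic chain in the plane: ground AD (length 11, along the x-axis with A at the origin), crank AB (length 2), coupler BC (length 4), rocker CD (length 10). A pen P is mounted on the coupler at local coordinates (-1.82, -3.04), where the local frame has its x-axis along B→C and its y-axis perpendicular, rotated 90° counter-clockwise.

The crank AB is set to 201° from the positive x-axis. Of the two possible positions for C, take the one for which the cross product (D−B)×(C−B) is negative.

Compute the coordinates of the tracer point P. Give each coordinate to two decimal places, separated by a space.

-5.08 -2.22

A=(0,0), D=(11.00,0)
B = A + 2.00·(cos201°, sin201°) = (-1.8672, -0.7167)
|BD| = 12.8871
circle(B,4.00) ∩ circle(D,10.00): a=3.1845, h=2.4206
  candidates: C₊=(1.1778,1.8772) cross=31.194; C₋=(1.4470,-2.9564) cross=-31.194
  mode - wants cross < 0 → take C=(1.4470,-2.9564) (cross=-31.194)
ex = (C−B)/|BC| = (0.8285,-0.5599); ey = (0.5599,0.8285)
P = B + -1.82·ex + -3.04·ey = (-5.0773,-2.2164)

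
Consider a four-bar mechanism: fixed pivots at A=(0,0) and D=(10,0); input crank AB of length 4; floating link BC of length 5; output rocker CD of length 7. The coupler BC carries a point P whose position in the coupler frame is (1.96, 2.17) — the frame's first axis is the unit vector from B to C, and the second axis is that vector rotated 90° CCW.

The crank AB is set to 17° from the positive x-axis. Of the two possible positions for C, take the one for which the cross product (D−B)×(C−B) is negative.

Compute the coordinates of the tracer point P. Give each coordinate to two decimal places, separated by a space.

6.11 -0.65

A=(0,0), D=(10.00,0)
B = A + 4.00·(cos17°, sin17°) = (3.8252, 1.1695)
|BD| = 6.2846
circle(B,5.00) ∩ circle(D,7.00): a=1.2328, h=4.8456
  candidates: C₊=(5.9382,5.7011) cross=30.453; C₋=(4.1348,-3.8209) cross=-30.453
  mode - wants cross < 0 → take C=(4.1348,-3.8209) (cross=-30.453)
ex = (C−B)/|BC| = (0.0619,-0.9981); ey = (0.9981,0.0619)
P = B + 1.96·ex + 2.17·ey = (6.1124,-0.6524)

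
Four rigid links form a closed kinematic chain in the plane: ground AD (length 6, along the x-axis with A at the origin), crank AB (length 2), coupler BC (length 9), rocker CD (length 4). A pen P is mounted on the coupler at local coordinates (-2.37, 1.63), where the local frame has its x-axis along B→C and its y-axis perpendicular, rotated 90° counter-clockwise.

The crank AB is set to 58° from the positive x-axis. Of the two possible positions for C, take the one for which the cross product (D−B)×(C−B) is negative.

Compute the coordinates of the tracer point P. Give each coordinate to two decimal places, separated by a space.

-0.18 4.29

A=(0,0), D=(6.00,0)
B = A + 2.00·(cos58°, sin58°) = (1.0598, 1.6961)
|BD| = 5.2232
circle(B,9.00) ∩ circle(D,4.00): a=8.8338, h=1.7215
  candidates: C₊=(9.9740,0.4557) cross=8.992; C₋=(8.8560,-2.8006) cross=-8.992
  mode - wants cross < 0 → take C=(8.8560,-2.8006) (cross=-8.992)
ex = (C−B)/|BC| = (0.8662,-0.4996); ey = (0.4996,0.8662)
P = B + -2.37·ex + 1.63·ey = (-0.1787,4.2922)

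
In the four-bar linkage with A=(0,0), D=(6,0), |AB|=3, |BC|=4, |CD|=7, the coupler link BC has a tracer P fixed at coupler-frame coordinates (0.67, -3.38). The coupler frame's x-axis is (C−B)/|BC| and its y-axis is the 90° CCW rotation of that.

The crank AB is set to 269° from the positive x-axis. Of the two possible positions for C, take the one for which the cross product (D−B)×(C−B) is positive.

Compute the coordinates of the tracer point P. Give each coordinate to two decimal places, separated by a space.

A=(0,0), D=(6.00,0)
B = A + 3.00·(cos269°, sin269°) = (-0.0524, -2.9995)
|BD| = 6.7549
circle(B,4.00) ∩ circle(D,7.00): a=0.9348, h=3.8892
  candidates: C₊=(-0.9419,0.9003) cross=26.271; C₋=(2.5122,-6.0692) cross=-26.271
  mode + wants cross > 0 → take C=(-0.9419,0.9003) (cross=26.271)
ex = (C−B)/|BC| = (-0.2224,0.9750); ey = (-0.9750,-0.2224)
P = B + 0.67·ex + -3.38·ey = (3.0940,-1.5947)

3.09 -1.59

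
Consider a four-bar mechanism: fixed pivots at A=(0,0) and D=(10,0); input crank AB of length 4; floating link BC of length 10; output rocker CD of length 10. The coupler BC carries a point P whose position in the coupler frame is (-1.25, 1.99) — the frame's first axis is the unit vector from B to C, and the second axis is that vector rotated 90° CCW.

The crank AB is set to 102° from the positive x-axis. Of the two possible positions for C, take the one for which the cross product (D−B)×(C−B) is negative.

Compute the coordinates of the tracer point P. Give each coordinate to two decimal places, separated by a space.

A=(0,0), D=(10.00,0)
B = A + 4.00·(cos102°, sin102°) = (-0.8316, 3.9126)
|BD| = 11.5166
circle(B,10.00) ∩ circle(D,10.00): a=5.7583, h=8.1757
  candidates: C₊=(7.3617,9.6457) cross=94.156; C₋=(1.8066,-5.7331) cross=-94.156
  mode - wants cross < 0 → take C=(1.8066,-5.7331) (cross=-94.156)
ex = (C−B)/|BC| = (0.2638,-0.9646); ey = (0.9646,0.2638)
P = B + -1.25·ex + 1.99·ey = (0.7581,5.6433)

0.76 5.64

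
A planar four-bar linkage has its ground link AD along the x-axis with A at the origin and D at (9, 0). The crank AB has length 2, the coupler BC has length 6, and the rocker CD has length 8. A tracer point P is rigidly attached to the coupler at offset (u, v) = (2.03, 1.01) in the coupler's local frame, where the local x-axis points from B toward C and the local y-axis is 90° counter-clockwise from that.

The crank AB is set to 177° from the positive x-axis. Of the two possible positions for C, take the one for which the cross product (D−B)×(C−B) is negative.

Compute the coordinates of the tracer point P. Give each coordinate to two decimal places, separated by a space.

0.14 -0.65

A=(0,0), D=(9.00,0)
B = A + 2.00·(cos177°, sin177°) = (-1.9973, 0.1047)
|BD| = 10.9978
circle(B,6.00) ∩ circle(D,8.00): a=4.2259, h=4.2593
  candidates: C₊=(2.2690,4.3236) cross=46.843; C₋=(2.1879,-4.1947) cross=-46.843
  mode - wants cross < 0 → take C=(2.1879,-4.1947) (cross=-46.843)
ex = (C−B)/|BC| = (0.6975,-0.7166); ey = (0.7166,0.6975)
P = B + 2.03·ex + 1.01·ey = (0.1424,-0.6454)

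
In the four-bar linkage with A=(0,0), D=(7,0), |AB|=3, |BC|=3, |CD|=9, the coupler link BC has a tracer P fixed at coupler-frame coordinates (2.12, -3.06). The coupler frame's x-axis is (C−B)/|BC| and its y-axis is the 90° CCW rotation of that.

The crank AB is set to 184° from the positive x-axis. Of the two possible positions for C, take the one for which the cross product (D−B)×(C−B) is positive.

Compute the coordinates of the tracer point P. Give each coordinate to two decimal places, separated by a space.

A=(0,0), D=(7.00,0)
B = A + 3.00·(cos184°, sin184°) = (-2.9927, -0.2093)
|BD| = 9.9949
circle(B,3.00) ∩ circle(D,9.00): a=1.3956, h=2.6556
  candidates: C₊=(-1.6530,2.4750) cross=26.543; C₋=(-1.5418,-2.8351) cross=-26.543
  mode + wants cross > 0 → take C=(-1.6530,2.4750) (cross=26.543)
ex = (C−B)/|BC| = (0.4466,0.8948); ey = (-0.8948,0.4466)
P = B + 2.12·ex + -3.06·ey = (0.6920,0.3211)

0.69 0.32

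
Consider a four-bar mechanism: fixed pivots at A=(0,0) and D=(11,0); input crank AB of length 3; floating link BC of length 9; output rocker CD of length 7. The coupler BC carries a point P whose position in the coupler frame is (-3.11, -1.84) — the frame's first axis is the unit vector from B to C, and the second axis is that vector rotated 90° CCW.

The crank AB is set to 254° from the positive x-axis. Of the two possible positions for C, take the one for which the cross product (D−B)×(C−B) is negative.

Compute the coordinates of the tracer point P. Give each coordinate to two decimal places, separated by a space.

A=(0,0), D=(11.00,0)
B = A + 3.00·(cos254°, sin254°) = (-0.8269, -2.8838)
|BD| = 12.1734
circle(B,9.00) ∩ circle(D,7.00): a=7.4010, h=5.1210
  candidates: C₊=(5.1504,3.8447) cross=62.340; C₋=(7.5766,-6.1058) cross=-62.340
  mode - wants cross < 0 → take C=(7.5766,-6.1058) (cross=-62.340)
ex = (C−B)/|BC| = (0.9337,-0.3580); ey = (0.3580,0.9337)
P = B + -3.11·ex + -1.84·ey = (-4.3895,-3.4885)

-4.39 -3.49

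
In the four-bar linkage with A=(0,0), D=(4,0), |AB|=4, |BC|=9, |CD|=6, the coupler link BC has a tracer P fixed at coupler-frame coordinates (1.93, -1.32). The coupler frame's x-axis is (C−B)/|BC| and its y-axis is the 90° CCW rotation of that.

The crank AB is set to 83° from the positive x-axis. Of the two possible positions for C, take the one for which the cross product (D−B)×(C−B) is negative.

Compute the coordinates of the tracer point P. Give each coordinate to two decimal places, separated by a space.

A=(0,0), D=(4.00,0)
B = A + 4.00·(cos83°, sin83°) = (0.4875, 3.9702)
|BD| = 5.3010
circle(B,9.00) ∩ circle(D,6.00): a=6.8950, h=5.7844
  candidates: C₊=(9.3885,2.6390) cross=30.663; C₋=(0.7240,-5.0267) cross=-30.663
  mode - wants cross < 0 → take C=(0.7240,-5.0267) (cross=-30.663)
ex = (C−B)/|BC| = (0.0263,-0.9997); ey = (0.9997,0.0263)
P = B + 1.93·ex + -1.32·ey = (-0.7813,2.0062)

-0.78 2.01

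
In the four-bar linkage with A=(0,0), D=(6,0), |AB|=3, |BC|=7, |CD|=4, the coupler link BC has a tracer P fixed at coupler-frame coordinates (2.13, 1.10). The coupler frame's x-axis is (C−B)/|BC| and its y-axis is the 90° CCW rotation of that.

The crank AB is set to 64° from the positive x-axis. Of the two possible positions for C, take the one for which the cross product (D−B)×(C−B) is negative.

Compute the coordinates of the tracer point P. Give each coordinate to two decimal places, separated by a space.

A=(0,0), D=(6.00,0)
B = A + 3.00·(cos64°, sin64°) = (1.3151, 2.6964)
|BD| = 5.4054
circle(B,7.00) ∩ circle(D,4.00): a=5.7552, h=3.9847
  candidates: C₊=(8.2908,3.2790) cross=21.539; C₋=(4.3155,-3.6280) cross=-21.539
  mode - wants cross < 0 → take C=(4.3155,-3.6280) (cross=-21.539)
ex = (C−B)/|BC| = (0.4286,-0.9035); ey = (0.9035,0.4286)
P = B + 2.13·ex + 1.10·ey = (3.2219,1.2434)

3.22 1.24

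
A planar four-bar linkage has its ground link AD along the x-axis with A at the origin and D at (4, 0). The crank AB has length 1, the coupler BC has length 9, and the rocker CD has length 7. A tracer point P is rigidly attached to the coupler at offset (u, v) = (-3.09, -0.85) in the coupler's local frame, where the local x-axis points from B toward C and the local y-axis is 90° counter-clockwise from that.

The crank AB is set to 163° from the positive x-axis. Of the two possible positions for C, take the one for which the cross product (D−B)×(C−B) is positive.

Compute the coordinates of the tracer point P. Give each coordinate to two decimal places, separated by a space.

-2.43 -2.55

A=(0,0), D=(4.00,0)
B = A + 1.00·(cos163°, sin163°) = (-0.9563, 0.2924)
|BD| = 4.9649
circle(B,9.00) ∩ circle(D,7.00): a=5.7051, h=6.9608
  candidates: C₊=(5.1488,6.9051) cross=34.560; C₋=(4.3290,-6.9923) cross=-34.560
  mode + wants cross > 0 → take C=(5.1488,6.9051) (cross=34.560)
ex = (C−B)/|BC| = (0.6783,0.7347); ey = (-0.7347,0.6783)
P = B + -3.09·ex + -0.85·ey = (-2.4278,-2.5546)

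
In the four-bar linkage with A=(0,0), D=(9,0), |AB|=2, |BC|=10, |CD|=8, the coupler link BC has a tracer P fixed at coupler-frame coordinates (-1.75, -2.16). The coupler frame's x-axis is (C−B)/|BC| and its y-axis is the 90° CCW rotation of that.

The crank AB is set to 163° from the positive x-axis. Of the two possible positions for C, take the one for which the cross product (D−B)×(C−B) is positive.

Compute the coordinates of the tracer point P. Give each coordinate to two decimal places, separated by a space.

A=(0,0), D=(9.00,0)
B = A + 2.00·(cos163°, sin163°) = (-1.9126, 0.5847)
|BD| = 10.9283
circle(B,10.00) ∩ circle(D,8.00): a=7.1112, h=7.0307
  candidates: C₊=(5.5646,7.2248) cross=76.833; C₋=(4.8122,-6.8164) cross=-76.833
  mode + wants cross > 0 → take C=(5.5646,7.2248) (cross=76.833)
ex = (C−B)/|BC| = (0.7477,0.6640); ey = (-0.6640,0.7477)
P = B + -1.75·ex + -2.16·ey = (-1.7869,-2.1924)

-1.79 -2.19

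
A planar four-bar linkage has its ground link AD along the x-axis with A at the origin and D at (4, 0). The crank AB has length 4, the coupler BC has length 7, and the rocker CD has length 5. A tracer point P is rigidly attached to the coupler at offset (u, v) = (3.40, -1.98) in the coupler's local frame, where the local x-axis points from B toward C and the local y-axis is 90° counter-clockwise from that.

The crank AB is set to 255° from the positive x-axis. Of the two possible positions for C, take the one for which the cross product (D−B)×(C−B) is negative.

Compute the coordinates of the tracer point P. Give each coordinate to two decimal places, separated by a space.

2.13 -6.20

A=(0,0), D=(4.00,0)
B = A + 4.00·(cos255°, sin255°) = (-1.0353, -3.8637)
|BD| = 6.3468
circle(B,7.00) ∩ circle(D,5.00): a=5.0641, h=4.8327
  candidates: C₊=(0.0404,3.0532) cross=30.672; C₋=(5.9243,-4.6149) cross=-30.672
  mode - wants cross < 0 → take C=(5.9243,-4.6149) (cross=-30.672)
ex = (C−B)/|BC| = (0.9942,-0.1073); ey = (0.1073,0.9942)
P = B + 3.40·ex + -1.98·ey = (2.1326,-6.1971)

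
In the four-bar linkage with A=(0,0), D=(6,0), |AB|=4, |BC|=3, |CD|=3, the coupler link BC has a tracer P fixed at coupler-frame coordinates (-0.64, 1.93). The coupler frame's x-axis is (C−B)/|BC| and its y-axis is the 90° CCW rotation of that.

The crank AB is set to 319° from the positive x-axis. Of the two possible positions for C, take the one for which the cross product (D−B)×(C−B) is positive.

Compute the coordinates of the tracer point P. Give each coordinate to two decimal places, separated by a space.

1.09 -3.26

A=(0,0), D=(6.00,0)
B = A + 4.00·(cos319°, sin319°) = (3.0188, -2.6242)
|BD| = 3.9716
circle(B,3.00) ∩ circle(D,3.00): a=1.9858, h=2.2487
  candidates: C₊=(3.0236,0.3758) cross=8.931; C₋=(5.9952,-3.0000) cross=-8.931
  mode + wants cross > 0 → take C=(3.0236,0.3758) (cross=8.931)
ex = (C−B)/|BC| = (0.0016,1.0000); ey = (-1.0000,0.0016)
P = B + -0.64·ex + 1.93·ey = (1.0878,-3.2612)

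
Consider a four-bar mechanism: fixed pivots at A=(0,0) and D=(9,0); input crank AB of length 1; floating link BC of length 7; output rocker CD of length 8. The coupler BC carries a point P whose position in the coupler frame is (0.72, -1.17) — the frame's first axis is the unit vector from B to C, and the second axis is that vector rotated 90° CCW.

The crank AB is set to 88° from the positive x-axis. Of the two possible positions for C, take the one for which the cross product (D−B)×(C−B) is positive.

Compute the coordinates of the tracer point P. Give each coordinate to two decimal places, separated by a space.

A=(0,0), D=(9.00,0)
B = A + 1.00·(cos88°, sin88°) = (0.0349, 0.9994)
|BD| = 9.0206
circle(B,7.00) ∩ circle(D,8.00): a=3.6789, h=5.9553
  candidates: C₊=(4.3509,6.5105) cross=53.721; C₋=(3.0314,-5.3268) cross=-53.721
  mode + wants cross > 0 → take C=(4.3509,6.5105) (cross=53.721)
ex = (C−B)/|BC| = (0.6166,0.7873); ey = (-0.7873,0.6166)
P = B + 0.72·ex + -1.17·ey = (1.4000,0.8449)

1.40 0.84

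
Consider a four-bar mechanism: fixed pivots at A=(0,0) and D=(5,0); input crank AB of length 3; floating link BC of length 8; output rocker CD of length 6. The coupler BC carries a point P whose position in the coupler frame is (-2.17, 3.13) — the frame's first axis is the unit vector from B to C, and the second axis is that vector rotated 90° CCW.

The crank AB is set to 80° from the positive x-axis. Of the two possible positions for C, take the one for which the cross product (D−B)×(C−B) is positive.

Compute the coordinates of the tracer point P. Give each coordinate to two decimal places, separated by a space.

A=(0,0), D=(5.00,0)
B = A + 3.00·(cos80°, sin80°) = (0.5209, 2.9544)
|BD| = 5.3657
circle(B,8.00) ∩ circle(D,6.00): a=5.2920, h=5.9995
  candidates: C₊=(8.2419,5.0487) cross=32.192; C₋=(1.6351,-4.9676) cross=-32.192
  mode + wants cross > 0 → take C=(8.2419,5.0487) (cross=32.192)
ex = (C−B)/|BC| = (0.9651,0.2618); ey = (-0.2618,0.9651)
P = B + -2.17·ex + 3.13·ey = (-2.3928,5.4072)

-2.39 5.41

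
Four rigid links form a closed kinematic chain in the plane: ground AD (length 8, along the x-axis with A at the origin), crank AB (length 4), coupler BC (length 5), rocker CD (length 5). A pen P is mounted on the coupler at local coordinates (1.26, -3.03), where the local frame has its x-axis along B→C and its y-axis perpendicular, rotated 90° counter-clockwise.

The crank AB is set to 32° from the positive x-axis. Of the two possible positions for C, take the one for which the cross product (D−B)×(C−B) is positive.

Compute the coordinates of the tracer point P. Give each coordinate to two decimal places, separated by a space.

6.16 0.35

A=(0,0), D=(8.00,0)
B = A + 4.00·(cos32°, sin32°) = (3.3922, 2.1197)
|BD| = 5.0720
circle(B,5.00) ∩ circle(D,5.00): a=2.5360, h=4.3091
  candidates: C₊=(7.4970,4.9746) cross=21.856; C₋=(3.8952,-2.8550) cross=-21.856
  mode + wants cross > 0 → take C=(7.4970,4.9746) (cross=21.856)
ex = (C−B)/|BC| = (0.8210,0.5710); ey = (-0.5710,0.8210)
P = B + 1.26·ex + -3.03·ey = (6.1567,0.3516)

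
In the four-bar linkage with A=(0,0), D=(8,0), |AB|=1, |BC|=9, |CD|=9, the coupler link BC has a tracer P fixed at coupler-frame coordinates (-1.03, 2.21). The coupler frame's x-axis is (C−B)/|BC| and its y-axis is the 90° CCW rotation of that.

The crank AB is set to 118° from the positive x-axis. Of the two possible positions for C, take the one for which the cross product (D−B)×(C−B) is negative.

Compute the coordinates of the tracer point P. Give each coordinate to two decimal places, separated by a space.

1.18 2.67

A=(0,0), D=(8.00,0)
B = A + 1.00·(cos118°, sin118°) = (-0.4695, 0.8829)
|BD| = 8.5154
circle(B,9.00) ∩ circle(D,9.00): a=4.2577, h=7.9292
  candidates: C₊=(4.5874,8.3279) cross=67.520; C₋=(2.9431,-7.4450) cross=-67.520
  mode - wants cross < 0 → take C=(2.9431,-7.4450) (cross=-67.520)
ex = (C−B)/|BC| = (0.3792,-0.9253); ey = (0.9253,0.3792)
P = B + -1.03·ex + 2.21·ey = (1.1849,2.6740)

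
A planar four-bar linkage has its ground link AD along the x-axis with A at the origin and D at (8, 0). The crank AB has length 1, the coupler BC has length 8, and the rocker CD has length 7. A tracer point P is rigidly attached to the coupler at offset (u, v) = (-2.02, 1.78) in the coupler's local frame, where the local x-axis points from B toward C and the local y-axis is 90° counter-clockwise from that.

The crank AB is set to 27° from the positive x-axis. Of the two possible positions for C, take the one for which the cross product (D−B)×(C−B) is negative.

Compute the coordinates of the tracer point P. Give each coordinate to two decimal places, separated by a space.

A=(0,0), D=(8.00,0)
B = A + 1.00·(cos27°, sin27°) = (0.8910, 0.4540)
|BD| = 7.1235
circle(B,8.00) ∩ circle(D,7.00): a=4.6146, h=6.5349
  candidates: C₊=(5.9127,6.6816) cross=46.552; C₋=(5.0797,-6.3618) cross=-46.552
  mode - wants cross < 0 → take C=(5.0797,-6.3618) (cross=-46.552)
ex = (C−B)/|BC| = (0.5236,-0.8520); ey = (0.8520,0.5236)
P = B + -2.02·ex + 1.78·ey = (1.3499,3.1070)

1.35 3.11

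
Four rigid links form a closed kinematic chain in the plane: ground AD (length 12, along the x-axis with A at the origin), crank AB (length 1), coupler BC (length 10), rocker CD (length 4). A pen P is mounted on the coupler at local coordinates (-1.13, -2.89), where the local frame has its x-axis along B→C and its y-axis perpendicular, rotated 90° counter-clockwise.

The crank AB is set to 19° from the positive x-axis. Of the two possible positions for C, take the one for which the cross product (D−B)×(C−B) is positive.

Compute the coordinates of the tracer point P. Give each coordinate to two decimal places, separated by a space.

0.84 -2.78

A=(0,0), D=(12.00,0)
B = A + 1.00·(cos19°, sin19°) = (0.9455, 0.3256)
|BD| = 11.0593
circle(B,10.00) ∩ circle(D,4.00): a=9.3274, h=3.6056
  candidates: C₊=(10.3750,3.6550) cross=39.875; C₋=(10.1627,-3.5531) cross=-39.875
  mode + wants cross > 0 → take C=(10.3750,3.6550) (cross=39.875)
ex = (C−B)/|BC| = (0.9429,0.3329); ey = (-0.3329,0.9429)
P = B + -1.13·ex + -2.89·ey = (0.8422,-2.7758)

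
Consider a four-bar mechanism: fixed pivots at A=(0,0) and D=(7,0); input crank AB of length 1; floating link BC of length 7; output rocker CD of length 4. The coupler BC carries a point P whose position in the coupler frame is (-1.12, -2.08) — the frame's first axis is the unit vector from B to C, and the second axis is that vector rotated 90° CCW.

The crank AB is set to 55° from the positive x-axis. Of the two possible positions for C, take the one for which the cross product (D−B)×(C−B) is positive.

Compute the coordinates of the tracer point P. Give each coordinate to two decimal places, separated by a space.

A=(0,0), D=(7.00,0)
B = A + 1.00·(cos55°, sin55°) = (0.5736, 0.8192)
|BD| = 6.4784
circle(B,7.00) ∩ circle(D,4.00): a=5.7861, h=3.9396
  candidates: C₊=(6.8114,3.9956) cross=25.523; C₋=(5.8151,-3.8205) cross=-25.523
  mode + wants cross > 0 → take C=(6.8114,3.9956) (cross=25.523)
ex = (C−B)/|BC| = (0.8911,0.4538); ey = (-0.4538,0.8911)
P = B + -1.12·ex + -2.08·ey = (0.5194,-1.5426)

0.52 -1.54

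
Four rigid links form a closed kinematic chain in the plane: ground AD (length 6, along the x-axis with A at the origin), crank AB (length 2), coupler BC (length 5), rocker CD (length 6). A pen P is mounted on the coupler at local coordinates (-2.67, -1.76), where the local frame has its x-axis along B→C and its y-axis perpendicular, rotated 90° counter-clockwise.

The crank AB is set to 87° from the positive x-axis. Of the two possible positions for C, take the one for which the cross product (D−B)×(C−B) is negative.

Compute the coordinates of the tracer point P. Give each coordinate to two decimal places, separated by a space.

-2.00 4.41

A=(0,0), D=(6.00,0)
B = A + 2.00·(cos87°, sin87°) = (0.1047, 1.9973)
|BD| = 6.2245
circle(B,5.00) ∩ circle(D,6.00): a=2.2286, h=4.4759
  candidates: C₊=(3.6516,5.5213) cross=27.860; C₋=(0.7793,-2.9570) cross=-27.860
  mode - wants cross < 0 → take C=(0.7793,-2.9570) (cross=-27.860)
ex = (C−B)/|BC| = (0.1349,-0.9909); ey = (0.9909,0.1349)
P = B + -2.67·ex + -1.76·ey = (-1.9995,4.4054)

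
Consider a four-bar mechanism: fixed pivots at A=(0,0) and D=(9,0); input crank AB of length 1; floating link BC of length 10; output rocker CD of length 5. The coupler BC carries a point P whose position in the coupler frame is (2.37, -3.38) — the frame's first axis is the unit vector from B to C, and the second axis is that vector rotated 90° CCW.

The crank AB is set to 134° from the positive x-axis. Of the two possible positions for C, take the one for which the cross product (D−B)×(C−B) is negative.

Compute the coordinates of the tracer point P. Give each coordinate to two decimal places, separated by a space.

A=(0,0), D=(9.00,0)
B = A + 1.00·(cos134°, sin134°) = (-0.6947, 0.7193)
|BD| = 9.7213
circle(B,10.00) ∩ circle(D,5.00): a=8.7182, h=4.8983
  candidates: C₊=(8.3621,4.9591) cross=47.618; C₋=(7.6371,-4.8107) cross=-47.618
  mode - wants cross < 0 → take C=(7.6371,-4.8107) (cross=-47.618)
ex = (C−B)/|BC| = (0.8332,-0.5530); ey = (0.5530,0.8332)
P = B + 2.37·ex + -3.38·ey = (-0.5892,-3.4074)

-0.59 -3.41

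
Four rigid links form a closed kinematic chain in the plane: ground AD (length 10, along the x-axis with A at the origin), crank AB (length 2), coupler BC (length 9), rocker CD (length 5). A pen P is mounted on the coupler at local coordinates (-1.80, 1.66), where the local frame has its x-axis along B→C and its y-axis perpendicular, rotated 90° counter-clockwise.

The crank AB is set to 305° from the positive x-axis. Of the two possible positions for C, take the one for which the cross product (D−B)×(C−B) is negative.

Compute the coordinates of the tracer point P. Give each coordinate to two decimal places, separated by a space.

0.09 0.57

A=(0,0), D=(10.00,0)
B = A + 2.00·(cos305°, sin305°) = (1.1472, -1.6383)
|BD| = 9.0032
circle(B,9.00) ∩ circle(D,5.00): a=7.6116, h=4.8025
  candidates: C₊=(7.7578,4.4690) cross=43.237; C₋=(9.5056,-4.9755) cross=-43.237
  mode - wants cross < 0 → take C=(9.5056,-4.9755) (cross=-43.237)
ex = (C−B)/|BC| = (0.9287,-0.3708); ey = (0.3708,0.9287)
P = B + -1.80·ex + 1.66·ey = (0.0910,0.5708)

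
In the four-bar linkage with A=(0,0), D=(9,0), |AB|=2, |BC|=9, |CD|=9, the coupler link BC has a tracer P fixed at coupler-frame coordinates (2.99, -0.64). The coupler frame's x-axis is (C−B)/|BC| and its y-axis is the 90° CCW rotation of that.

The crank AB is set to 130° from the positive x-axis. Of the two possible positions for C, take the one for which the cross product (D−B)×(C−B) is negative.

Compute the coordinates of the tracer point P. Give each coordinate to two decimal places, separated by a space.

-0.51 -1.43

A=(0,0), D=(9.00,0)
B = A + 2.00·(cos130°, sin130°) = (-1.2856, 1.5321)
|BD| = 10.3991
circle(B,9.00) ∩ circle(D,9.00): a=5.1995, h=7.3461
  candidates: C₊=(4.9395,8.0320) cross=76.392; C₋=(2.7749,-6.4999) cross=-76.392
  mode - wants cross < 0 → take C=(2.7749,-6.4999) (cross=-76.392)
ex = (C−B)/|BC| = (0.4512,-0.8924); ey = (0.8924,0.4512)
P = B + 2.99·ex + -0.64·ey = (-0.5078,-1.4251)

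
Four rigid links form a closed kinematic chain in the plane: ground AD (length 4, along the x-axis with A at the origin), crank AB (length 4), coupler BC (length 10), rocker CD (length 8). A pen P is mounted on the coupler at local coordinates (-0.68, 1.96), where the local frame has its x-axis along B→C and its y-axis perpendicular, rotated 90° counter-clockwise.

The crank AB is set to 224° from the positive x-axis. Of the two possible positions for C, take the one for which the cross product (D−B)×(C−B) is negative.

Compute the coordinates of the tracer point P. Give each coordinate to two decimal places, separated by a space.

A=(0,0), D=(4.00,0)
B = A + 4.00·(cos224°, sin224°) = (-2.8774, -2.7786)
|BD| = 7.4175
circle(B,10.00) ∩ circle(D,8.00): a=6.1354, h=7.8966
  candidates: C₊=(-0.1468,6.8413) cross=58.573; C₋=(5.7694,-7.8019) cross=-58.573
  mode - wants cross < 0 → take C=(5.7694,-7.8019) (cross=-58.573)
ex = (C−B)/|BC| = (0.8647,-0.5023); ey = (0.5023,0.8647)
P = B + -0.68·ex + 1.96·ey = (-2.4808,-0.7423)

-2.48 -0.74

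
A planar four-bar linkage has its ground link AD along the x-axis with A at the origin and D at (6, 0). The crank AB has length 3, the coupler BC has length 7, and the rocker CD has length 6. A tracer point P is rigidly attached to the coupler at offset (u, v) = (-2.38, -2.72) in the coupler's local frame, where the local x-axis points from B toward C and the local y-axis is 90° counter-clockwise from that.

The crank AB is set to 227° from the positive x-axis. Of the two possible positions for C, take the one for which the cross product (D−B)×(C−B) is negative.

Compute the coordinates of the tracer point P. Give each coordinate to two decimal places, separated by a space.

-5.46 -3.37

A=(0,0), D=(6.00,0)
B = A + 3.00·(cos227°, sin227°) = (-2.0460, -2.1941)
|BD| = 8.3398
circle(B,7.00) ∩ circle(D,6.00): a=4.9493, h=4.9502
  candidates: C₊=(1.4266,3.8838) cross=41.284; C₋=(4.0313,-5.6678) cross=-41.284
  mode - wants cross < 0 → take C=(4.0313,-5.6678) (cross=-41.284)
ex = (C−B)/|BC| = (0.8682,-0.4962); ey = (0.4962,0.8682)
P = B + -2.38·ex + -2.72·ey = (-5.4621,-3.3744)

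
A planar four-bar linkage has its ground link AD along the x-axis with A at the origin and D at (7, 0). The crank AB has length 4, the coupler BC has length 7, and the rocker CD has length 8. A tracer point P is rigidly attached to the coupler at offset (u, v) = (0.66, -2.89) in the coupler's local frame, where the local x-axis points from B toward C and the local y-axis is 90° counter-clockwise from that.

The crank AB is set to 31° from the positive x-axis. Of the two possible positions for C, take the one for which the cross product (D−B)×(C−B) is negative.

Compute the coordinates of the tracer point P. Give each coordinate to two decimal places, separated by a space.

0.57 2.83

A=(0,0), D=(7.00,0)
B = A + 4.00·(cos31°, sin31°) = (3.4287, 2.0602)
|BD| = 4.1229
circle(B,7.00) ∩ circle(D,8.00): a=0.2424, h=6.9958
  candidates: C₊=(7.1343,7.9989) cross=28.843; C₋=(0.1430,-4.1208) cross=-28.843
  mode - wants cross < 0 → take C=(0.1430,-4.1208) (cross=-28.843)
ex = (C−B)/|BC| = (-0.4694,-0.8830); ey = (0.8830,-0.4694)
P = B + 0.66·ex + -2.89·ey = (0.5670,2.8339)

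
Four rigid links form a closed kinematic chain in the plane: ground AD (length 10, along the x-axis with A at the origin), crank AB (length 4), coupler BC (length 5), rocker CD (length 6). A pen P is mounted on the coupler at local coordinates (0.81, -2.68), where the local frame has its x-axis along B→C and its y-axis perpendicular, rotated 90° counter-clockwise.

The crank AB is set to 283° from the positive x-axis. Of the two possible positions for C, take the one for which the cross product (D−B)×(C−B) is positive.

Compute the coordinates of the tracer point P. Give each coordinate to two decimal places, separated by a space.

A=(0,0), D=(10.00,0)
B = A + 4.00·(cos283°, sin283°) = (0.8998, -3.8975)
|BD| = 9.8997
circle(B,5.00) ∩ circle(D,6.00): a=4.3943, h=2.3854
  candidates: C₊=(4.0001,0.0253) cross=23.615; C₋=(5.8783,-4.3603) cross=-23.615
  mode + wants cross > 0 → take C=(4.0001,0.0253) (cross=23.615)
ex = (C−B)/|BC| = (0.6200,0.7846); ey = (-0.7846,0.6200)
P = B + 0.81·ex + -2.68·ey = (3.5047,-4.9237)

3.50 -4.92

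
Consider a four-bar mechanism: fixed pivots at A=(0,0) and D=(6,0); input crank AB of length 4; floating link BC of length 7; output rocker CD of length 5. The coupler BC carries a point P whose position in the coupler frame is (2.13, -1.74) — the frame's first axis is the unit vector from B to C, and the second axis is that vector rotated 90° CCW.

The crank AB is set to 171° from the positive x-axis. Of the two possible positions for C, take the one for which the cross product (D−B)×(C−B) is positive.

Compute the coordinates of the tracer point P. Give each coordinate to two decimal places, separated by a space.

A=(0,0), D=(6.00,0)
B = A + 4.00·(cos171°, sin171°) = (-3.9508, 0.6257)
|BD| = 9.9704
circle(B,7.00) ∩ circle(D,5.00): a=6.1888, h=3.2710
  candidates: C₊=(2.4311,3.5018) cross=32.613; C₋=(2.0205,-3.0272) cross=-32.613
  mode + wants cross > 0 → take C=(2.4311,3.5018) (cross=32.613)
ex = (C−B)/|BC| = (0.9117,0.4109); ey = (-0.4109,0.9117)
P = B + 2.13·ex + -1.74·ey = (-1.2939,-0.0854)

-1.29 -0.09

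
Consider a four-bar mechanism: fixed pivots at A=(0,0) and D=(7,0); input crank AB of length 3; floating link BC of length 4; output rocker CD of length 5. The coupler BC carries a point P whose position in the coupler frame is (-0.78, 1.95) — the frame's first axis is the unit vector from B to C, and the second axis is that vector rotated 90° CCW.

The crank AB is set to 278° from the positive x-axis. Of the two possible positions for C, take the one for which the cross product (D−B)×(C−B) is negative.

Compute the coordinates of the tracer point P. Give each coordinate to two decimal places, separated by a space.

0.26 -0.88

A=(0,0), D=(7.00,0)
B = A + 3.00·(cos278°, sin278°) = (0.4175, -2.9708)
|BD| = 7.2218
circle(B,4.00) ∩ circle(D,5.00): a=2.9878, h=2.6595
  candidates: C₊=(2.0468,0.6823) cross=19.207; C₋=(4.2348,-4.1658) cross=-19.207
  mode - wants cross < 0 → take C=(4.2348,-4.1658) (cross=-19.207)
ex = (C−B)/|BC| = (0.9543,-0.2987); ey = (0.2987,0.9543)
P = B + -0.78·ex + 1.95·ey = (0.2557,-0.8768)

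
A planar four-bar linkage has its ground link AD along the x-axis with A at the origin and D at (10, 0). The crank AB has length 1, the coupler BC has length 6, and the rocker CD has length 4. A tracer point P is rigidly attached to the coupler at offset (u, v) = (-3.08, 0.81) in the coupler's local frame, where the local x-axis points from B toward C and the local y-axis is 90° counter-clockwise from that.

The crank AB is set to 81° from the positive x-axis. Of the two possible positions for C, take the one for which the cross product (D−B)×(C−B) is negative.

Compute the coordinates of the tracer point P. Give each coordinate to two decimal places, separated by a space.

A=(0,0), D=(10.00,0)
B = A + 1.00·(cos81°, sin81°) = (0.1564, 0.9877)
|BD| = 9.8930
circle(B,6.00) ∩ circle(D,4.00): a=5.9573, h=0.7144
  candidates: C₊=(6.1553,1.1038) cross=7.068; C₋=(6.0127,-0.3179) cross=-7.068
  mode - wants cross < 0 → take C=(6.0127,-0.3179) (cross=-7.068)
ex = (C−B)/|BC| = (0.9760,-0.2176); ey = (0.2176,0.9760)
P = B + -3.08·ex + 0.81·ey = (-2.6735,2.4485)

-2.67 2.45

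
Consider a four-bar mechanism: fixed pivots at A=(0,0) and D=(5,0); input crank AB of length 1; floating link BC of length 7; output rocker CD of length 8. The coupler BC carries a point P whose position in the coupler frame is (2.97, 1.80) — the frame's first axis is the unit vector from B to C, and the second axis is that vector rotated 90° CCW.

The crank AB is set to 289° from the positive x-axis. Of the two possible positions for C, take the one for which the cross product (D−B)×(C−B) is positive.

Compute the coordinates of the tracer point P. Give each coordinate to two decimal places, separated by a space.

A=(0,0), D=(5.00,0)
B = A + 1.00·(cos289°, sin289°) = (0.3256, -0.9455)
|BD| = 4.7691
circle(B,7.00) ∩ circle(D,8.00): a=0.8119, h=6.9528
  candidates: C₊=(-0.2571,6.0302) cross=33.158; C₋=(2.4998,-7.5993) cross=-33.158
  mode + wants cross > 0 → take C=(-0.2571,6.0302) (cross=33.158)
ex = (C−B)/|BC| = (-0.0832,0.9965); ey = (-0.9965,-0.0832)
P = B + 2.97·ex + 1.80·ey = (-1.7154,1.8644)

-1.72 1.86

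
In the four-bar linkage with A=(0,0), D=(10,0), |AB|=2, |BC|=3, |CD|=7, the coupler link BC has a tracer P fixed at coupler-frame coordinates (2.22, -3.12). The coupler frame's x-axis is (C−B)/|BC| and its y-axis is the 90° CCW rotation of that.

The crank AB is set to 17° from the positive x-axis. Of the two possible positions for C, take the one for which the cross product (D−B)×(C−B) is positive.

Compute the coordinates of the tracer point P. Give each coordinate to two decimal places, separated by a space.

A=(0,0), D=(10.00,0)
B = A + 2.00·(cos17°, sin17°) = (1.9126, 0.5847)
|BD| = 8.1085
circle(B,3.00) ∩ circle(D,7.00): a=1.5877, h=2.5454
  candidates: C₊=(3.6797,3.0090) cross=20.640; C₋=(3.3126,-2.0686) cross=-20.640
  mode + wants cross > 0 → take C=(3.6797,3.0090) (cross=20.640)
ex = (C−B)/|BC| = (0.5890,0.8081); ey = (-0.8081,0.5890)
P = B + 2.22·ex + -3.12·ey = (5.7416,0.5409)

5.74 0.54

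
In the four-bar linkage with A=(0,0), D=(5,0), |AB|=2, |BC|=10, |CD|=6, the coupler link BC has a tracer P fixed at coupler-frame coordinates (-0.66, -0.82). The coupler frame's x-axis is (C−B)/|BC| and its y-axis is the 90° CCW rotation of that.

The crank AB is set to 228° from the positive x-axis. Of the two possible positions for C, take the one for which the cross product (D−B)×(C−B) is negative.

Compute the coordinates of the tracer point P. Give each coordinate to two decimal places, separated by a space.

-2.26 -2.00

A=(0,0), D=(5.00,0)
B = A + 2.00·(cos228°, sin228°) = (-1.3383, -1.4863)
|BD| = 6.5102
circle(B,10.00) ∩ circle(D,6.00): a=8.1705, h=5.7657
  candidates: C₊=(5.3001,5.9925) cross=37.536; C₋=(7.9327,-5.2344) cross=-37.536
  mode - wants cross < 0 → take C=(7.9327,-5.2344) (cross=-37.536)
ex = (C−B)/|BC| = (0.9271,-0.3748); ey = (0.3748,0.9271)
P = B + -0.66·ex + -0.82·ey = (-2.2575,-1.9991)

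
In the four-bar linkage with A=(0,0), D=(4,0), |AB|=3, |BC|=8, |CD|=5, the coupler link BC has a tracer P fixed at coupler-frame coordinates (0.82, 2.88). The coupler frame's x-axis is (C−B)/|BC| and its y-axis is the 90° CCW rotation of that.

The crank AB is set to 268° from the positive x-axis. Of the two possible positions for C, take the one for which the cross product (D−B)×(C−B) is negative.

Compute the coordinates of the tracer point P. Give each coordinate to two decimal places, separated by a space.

0.76 -0.13

A=(0,0), D=(4.00,0)
B = A + 3.00·(cos268°, sin268°) = (-0.1047, -2.9982)
|BD| = 5.0831
circle(B,8.00) ∩ circle(D,5.00): a=6.3778, h=4.8295
  candidates: C₊=(2.1969,4.6636) cross=24.548; C₋=(7.8941,-3.1362) cross=-24.548
  mode - wants cross < 0 → take C=(7.8941,-3.1362) (cross=-24.548)
ex = (C−B)/|BC| = (0.9999,-0.0173); ey = (0.0173,0.9999)
P = B + 0.82·ex + 2.88·ey = (0.7649,-0.1328)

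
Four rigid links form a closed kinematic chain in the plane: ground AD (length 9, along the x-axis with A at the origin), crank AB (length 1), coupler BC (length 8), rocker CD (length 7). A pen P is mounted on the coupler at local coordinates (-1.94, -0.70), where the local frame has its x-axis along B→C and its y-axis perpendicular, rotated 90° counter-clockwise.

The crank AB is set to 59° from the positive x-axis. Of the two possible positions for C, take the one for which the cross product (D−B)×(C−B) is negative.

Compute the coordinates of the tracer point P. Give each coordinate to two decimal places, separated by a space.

A=(0,0), D=(9.00,0)
B = A + 1.00·(cos59°, sin59°) = (0.5150, 0.8572)
|BD| = 8.5281
circle(B,8.00) ∩ circle(D,7.00): a=5.1435, h=6.1273
  candidates: C₊=(6.2484,6.4365) cross=52.255; C₋=(5.0166,-5.7561) cross=-52.255
  mode - wants cross < 0 → take C=(5.0166,-5.7561) (cross=-52.255)
ex = (C−B)/|BC| = (0.5627,-0.8267); ey = (0.8267,0.5627)
P = B + -1.94·ex + -0.70·ey = (-1.1553,2.0670)

-1.16 2.07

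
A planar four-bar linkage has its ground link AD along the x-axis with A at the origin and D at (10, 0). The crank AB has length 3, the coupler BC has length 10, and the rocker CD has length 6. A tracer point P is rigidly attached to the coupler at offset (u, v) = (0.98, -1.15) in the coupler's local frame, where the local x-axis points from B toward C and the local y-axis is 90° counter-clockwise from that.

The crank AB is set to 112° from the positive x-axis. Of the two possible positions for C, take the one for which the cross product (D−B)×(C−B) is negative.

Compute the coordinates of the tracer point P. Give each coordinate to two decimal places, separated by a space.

-1.26 1.28

A=(0,0), D=(10.00,0)
B = A + 3.00·(cos112°, sin112°) = (-1.1238, 2.7816)
|BD| = 11.4663
circle(B,10.00) ∩ circle(D,6.00): a=8.5239, h=5.2290
  candidates: C₊=(8.4140,5.7866) cross=59.957; C₋=(5.8770,-4.3590) cross=-59.957
  mode - wants cross < 0 → take C=(5.8770,-4.3590) (cross=-59.957)
ex = (C−B)/|BC| = (0.7001,-0.7141); ey = (0.7141,0.7001)
P = B + 0.98·ex + -1.15·ey = (-1.2589,1.2767)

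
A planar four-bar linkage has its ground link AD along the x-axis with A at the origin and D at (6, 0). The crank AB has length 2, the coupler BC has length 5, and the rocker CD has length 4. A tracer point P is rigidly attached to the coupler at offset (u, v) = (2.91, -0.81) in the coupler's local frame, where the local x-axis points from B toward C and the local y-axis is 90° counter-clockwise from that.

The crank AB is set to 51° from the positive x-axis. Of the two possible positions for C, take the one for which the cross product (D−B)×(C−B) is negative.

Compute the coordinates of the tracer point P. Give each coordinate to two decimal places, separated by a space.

A=(0,0), D=(6.00,0)
B = A + 2.00·(cos51°, sin51°) = (1.2586, 1.5543)
|BD| = 4.9896
circle(B,5.00) ∩ circle(D,4.00): a=3.3967, h=3.6691
  candidates: C₊=(5.6293,3.9828) cross=18.308; C₋=(3.3434,-2.9904) cross=-18.308
  mode - wants cross < 0 → take C=(3.3434,-2.9904) (cross=-18.308)
ex = (C−B)/|BC| = (0.4169,-0.9089); ey = (0.9089,0.4169)
P = B + 2.91·ex + -0.81·ey = (1.7357,-1.4284)

1.74 -1.43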